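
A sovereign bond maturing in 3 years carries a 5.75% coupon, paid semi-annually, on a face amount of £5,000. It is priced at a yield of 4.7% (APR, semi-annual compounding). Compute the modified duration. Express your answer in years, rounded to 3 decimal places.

Periodic yield y = 0.0235. First find Macaulay duration:
  t   CF        PV=CF/(1+0.0235)^t    t·PV
  1       143.75       140.4494       140.4494
  2       143.75       137.2247       274.4493
  3       143.75       134.0739       402.2218
  4       143.75       130.9955       523.9821
  5       143.75       127.9878       639.9391
  6     5,143.75     4,474.5851    26,847.5105
  Σ                  5,145.3164    28,828.5522
P = 5,145.3164; Macaulay duration = 28,828.5522 / 5,145.3164 = 5.60287 half-year periods = 2.80144 years.
Modified duration = D_Mac / (1 + y) = 2.80144 / 1.0235 = 2.73711 years.

2.737 years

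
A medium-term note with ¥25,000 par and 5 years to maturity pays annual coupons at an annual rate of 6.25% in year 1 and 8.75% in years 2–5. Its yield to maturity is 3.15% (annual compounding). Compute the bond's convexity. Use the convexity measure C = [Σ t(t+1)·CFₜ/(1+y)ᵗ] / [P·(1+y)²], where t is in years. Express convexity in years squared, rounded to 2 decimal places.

23.71

With y = 0.0315:
  t   CF        PV=CF/(1+0.0315)^t    t·PV        t(t+1)·PV
  1     1,562.50     1,514.7843     1,514.7843       3,029.5686
  2     2,187.50     2,055.9360     4,111.8721      12,335.6162
  3     2,187.50     1,993.1517     5,979.4552      23,917.8210
  4     2,187.50     1,932.2848     7,729.1391      38,645.6955
  5    27,187.50    23,282.1516   116,410.7580     698,464.5480
  Σ                 30,778.3084   135,746.0087     776,393.2492
P = 30,778.3084.
Convexity = Σ t(t+1)·PV / [P·(1+y)²] = 776,393.2492 / (30,778.3084 × 1.063992) = 23.70820.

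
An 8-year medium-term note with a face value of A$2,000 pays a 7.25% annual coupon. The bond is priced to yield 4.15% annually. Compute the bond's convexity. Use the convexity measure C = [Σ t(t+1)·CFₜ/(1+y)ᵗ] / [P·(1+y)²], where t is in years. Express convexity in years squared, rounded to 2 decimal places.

With y = 0.0415:
  t   CF        PV=CF/(1+0.0415)^t    t·PV        t(t+1)·PV
  1       145.00       139.2223       139.2223         278.4446
  2       145.00       133.6748       267.3495         802.0486
  3       145.00       128.3483       385.0450       1,540.1798
  4       145.00       123.2341       492.9364       2,464.6820
  5       145.00       118.3237       591.6183       3,549.7101
  6       145.00       113.6089       681.6534       4,771.5738
  7       145.00       109.0820       763.5740       6,108.5919
  8     2,145.00     1,549.3627    12,394.9018     111,554.1159
  Σ                  2,414.8568    15,716.3007     131,069.3467
P = 2,414.8568.
Convexity = Σ t(t+1)·PV / [P·(1+y)²] = 131,069.3467 / (2,414.8568 × 1.084722) = 50.03699.

50.04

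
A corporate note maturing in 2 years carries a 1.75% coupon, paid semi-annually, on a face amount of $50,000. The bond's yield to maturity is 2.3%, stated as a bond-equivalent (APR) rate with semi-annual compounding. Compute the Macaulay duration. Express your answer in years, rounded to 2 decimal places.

1.97 years

Periodic yield y = 0.0115. Discount each cash flow and weight by its period:
  t   CF        PV=CF/(1+0.0115)^t    t·PV
  1       437.50       432.5260       432.5260
  2       437.50       427.6085       855.2169
  3       437.50       422.7469     1,268.2406
  4    50,437.50    48,182.5747   192,730.2989
  Σ                 49,465.4560   195,286.2824
Price P = Σ PV = 49,465.4560.
Macaulay duration = Σ(t·PV) / P = 195,286.2824 / 49,465.4560 = 3.94793 half-year periods.
In years: 3.94793 / 2 = 1.97397 years.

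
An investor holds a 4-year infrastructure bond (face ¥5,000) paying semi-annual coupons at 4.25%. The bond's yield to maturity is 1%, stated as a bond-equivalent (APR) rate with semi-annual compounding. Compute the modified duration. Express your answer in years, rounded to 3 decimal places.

3.721 years

Periodic yield y = 0.005. First find Macaulay duration:
  t   CF        PV=CF/(1+0.005)^t    t·PV
  1       106.25       105.7214       105.7214
  2       106.25       105.1954       210.3908
  3       106.25       104.6721       314.0162
  4       106.25       104.1513       416.6052
  5       106.25       103.6331       518.1657
  6       106.25       103.1175       618.7053
  7       106.25       102.6045       718.2317
  8     5,106.25     4,906.5201    39,252.1606
  Σ                  5,635.6154    42,153.9968
P = 5,635.6154; Macaulay duration = 42,153.9968 / 5,635.6154 = 7.47993 half-year periods = 3.73996 years.
Modified duration = D_Mac / (1 + y) = 3.73996 / 1.005 = 3.72136 years.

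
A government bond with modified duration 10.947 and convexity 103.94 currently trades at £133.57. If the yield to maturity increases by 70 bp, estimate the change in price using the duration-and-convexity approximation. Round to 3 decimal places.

Duration effect: -D_mod·Δy = -10.947 × (+0.007) = -0.076629
Convexity effect: ½·C·(Δy)² = 0.5 × 103.94 × (0.007)² = +0.00254653
ΔP/P ≈ -0.076629 + 0.00254653 = -0.07408247
ΔP ≈ 133.57 × (-0.07408247) = -9.8951955179.

-£9.895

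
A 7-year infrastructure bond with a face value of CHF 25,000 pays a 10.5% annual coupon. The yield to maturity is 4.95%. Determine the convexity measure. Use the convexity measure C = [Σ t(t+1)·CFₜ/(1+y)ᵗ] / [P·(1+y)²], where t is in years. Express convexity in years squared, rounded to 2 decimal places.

36.74

With y = 0.0495:
  t   CF        PV=CF/(1+0.0495)^t    t·PV        t(t+1)·PV
  1     2,625.00     2,501.1910     2,501.1910       5,002.3821
  2     2,625.00     2,383.2216     4,766.4432      14,299.3295
  3     2,625.00     2,270.8162     6,812.4485      27,249.7941
  4     2,625.00     2,163.7124     8,654.8496      43,274.2482
  5     2,625.00     2,061.6602    10,308.3011      61,849.8069
  6     2,625.00     1,964.4214    11,786.5282      82,505.6976
  7    27,625.00    19,698.1385   137,886.9694   1,103,095.7549
  Σ                 33,043.1613   182,716.7311   1,337,277.0132
P = 33,043.1613.
Convexity = Σ t(t+1)·PV / [P·(1+y)²] = 1,337,277.0132 / (33,043.1613 × 1.101450) = 36.74302.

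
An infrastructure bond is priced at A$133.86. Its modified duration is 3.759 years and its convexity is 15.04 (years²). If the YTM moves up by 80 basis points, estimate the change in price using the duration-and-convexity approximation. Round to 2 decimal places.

-A$3.96

Duration effect: -D_mod·Δy = -3.759 × (+0.008) = -0.030072
Convexity effect: ½·C·(Δy)² = 0.5 × 15.04 × (0.008)² = +0.00048128
ΔP/P ≈ -0.030072 + 0.00048128 = -0.02959072
ΔP ≈ 133.86 × (-0.02959072) = -3.9610137792.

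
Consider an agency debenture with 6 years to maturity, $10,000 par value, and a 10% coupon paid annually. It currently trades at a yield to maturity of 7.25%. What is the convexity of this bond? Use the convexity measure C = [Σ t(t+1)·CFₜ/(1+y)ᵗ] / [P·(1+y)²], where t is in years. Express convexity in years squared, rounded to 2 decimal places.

With y = 0.0725:
  t   CF        PV=CF/(1+0.0725)^t    t·PV        t(t+1)·PV
  1     1,000.00       932.4009       932.4009       1,864.8019
  2     1,000.00       869.3715     1,738.7430       5,216.2290
  3     1,000.00       810.6028     2,431.8084       9,727.2336
  4     1,000.00       755.8068     3,023.2272      15,116.1361
  5     1,000.00       704.7150     3,523.5748      21,141.4490
  6    11,000.00     7,227.8458    43,367.0749     303,569.5245
  Σ                 11,300.7428    55,016.8293     356,635.3740
P = 11,300.7428.
Convexity = Σ t(t+1)·PV / [P·(1+y)²] = 356,635.3740 / (11,300.7428 × 1.150256) = 27.43613.

27.44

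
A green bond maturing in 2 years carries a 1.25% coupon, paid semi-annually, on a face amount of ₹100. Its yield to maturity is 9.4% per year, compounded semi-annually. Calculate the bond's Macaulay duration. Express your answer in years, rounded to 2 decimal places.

1.98 years

Periodic yield y = 0.047. Discount each cash flow and weight by its period:
  t   CF        PV=CF/(1+0.047)^t    t·PV
  1        0.625         0.5969         0.5969
  2        0.625         0.5701         1.1403
  3        0.625         0.5446         1.6337
  4      100.625        83.7373       334.9494
  Σ                     85.4490       338.3203
Price P = Σ PV = 85.4490.
Macaulay duration = Σ(t·PV) / P = 338.3203 / 85.4490 = 3.95932 half-year periods.
In years: 3.95932 / 2 = 1.97966 years.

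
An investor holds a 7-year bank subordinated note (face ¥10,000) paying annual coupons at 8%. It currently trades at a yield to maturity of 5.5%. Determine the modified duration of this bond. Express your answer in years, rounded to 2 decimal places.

5.42 years

Periodic yield y = 0.055. First find Macaulay duration:
  t   CF        PV=CF/(1+0.055)^t    t·PV
  1       800.00       758.2938       758.2938
  2       800.00       718.7619     1,437.5239
  3       800.00       681.2909     2,043.8728
  4       800.00       645.7734     2,583.0936
  5       800.00       612.1075     3,060.5374
  6       800.00       580.1967     3,481.1800
  7    10,800.00     7,424.3175    51,970.2227
  Σ                 11,420.7418    65,334.7242
P = 11,420.7418; Macaulay duration = 65,334.7242 / 11,420.7418 = 5.72071 years.
Modified duration = D_Mac / (1 + y) = 5.72071 / 1.055 = 5.42247 years.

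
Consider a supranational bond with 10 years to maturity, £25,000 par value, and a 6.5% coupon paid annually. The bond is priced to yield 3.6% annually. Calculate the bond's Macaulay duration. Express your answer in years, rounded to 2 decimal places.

Periodic yield y = 0.036. Discount each cash flow and weight by its year:
  t   CF        PV=CF/(1+0.036)^t    t·PV
  1     1,625.00     1,568.5328     1,568.5328
  2     1,625.00     1,514.0278     3,028.0556
  3     1,625.00     1,461.4168     4,384.2504
  4     1,625.00     1,410.6340     5,642.5360
  5     1,625.00     1,361.6158     6,808.0791
  6     1,625.00     1,314.3010     7,885.8059
  7     1,625.00     1,268.6303     8,880.4121
  8     1,625.00     1,224.5466     9,796.3729
  9     1,625.00     1,181.9948    10,637.9532
  10   26,625.00    18,693.5620   186,935.6198
  Σ                 30,999.2619   245,567.6179
Price P = Σ PV = 30,999.2619.
Macaulay duration = Σ(t·PV) / P = 245,567.6179 / 30,999.2619 = 7.92172 years.

7.92 years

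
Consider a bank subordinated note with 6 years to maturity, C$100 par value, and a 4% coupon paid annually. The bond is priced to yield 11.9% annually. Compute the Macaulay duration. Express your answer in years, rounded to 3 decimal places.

Periodic yield y = 0.119. Discount each cash flow and weight by its year:
  t   CF        PV=CF/(1+0.119)^t    t·PV
  1         4.00         3.5746         3.5746
  2         4.00         3.1945         6.3890
  3         4.00         2.8548         8.5643
  4         4.00         2.5512        10.2047
  5         4.00         2.2799        11.3993
  6       104.00        52.9728       317.8367
  Σ                     67.4277       357.9686
Price P = Σ PV = 67.4277.
Macaulay duration = Σ(t·PV) / P = 357.9686 / 67.4277 = 5.30893 years.

5.309 years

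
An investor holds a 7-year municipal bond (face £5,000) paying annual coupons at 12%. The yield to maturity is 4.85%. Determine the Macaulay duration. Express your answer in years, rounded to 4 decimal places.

5.4276 years

Periodic yield y = 0.0485. Discount each cash flow and weight by its year:
  t   CF        PV=CF/(1+0.0485)^t    t·PV
  1       600.00       572.2461       572.2461
  2       600.00       545.7759     1,091.5519
  3       600.00       520.5302     1,561.5907
  4       600.00       496.4523     1,985.8091
  5       600.00       473.4881     2,367.4405
  6       600.00       451.5862     2,709.5171
  7     5,600.00     4,019.8420    28,138.8940
  Σ                  7,079.9208    38,427.0493
Price P = Σ PV = 7,079.9208.
Macaulay duration = Σ(t·PV) / P = 38,427.0493 / 7,079.9208 = 5.42761 years.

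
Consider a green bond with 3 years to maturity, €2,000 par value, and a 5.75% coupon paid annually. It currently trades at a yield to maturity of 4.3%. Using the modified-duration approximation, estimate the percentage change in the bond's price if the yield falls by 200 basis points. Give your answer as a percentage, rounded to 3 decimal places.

Periodic yield y = 0.043. Modified duration first:
  t   CF        PV=CF/(1+0.043)^t    t·PV
  1       115.00       110.2589       110.2589
  2       115.00       105.7132       211.4264
  3     2,115.00     1,864.0495     5,592.1486
  Σ                  2,080.0216     5,913.8338
P = 2,080.0216; D_Mac = 2.84316 yrs; D_mod = 2.84316/(1+0.043) = 2.72594 yrs.
ΔP/P ≈ -D_mod · Δy = -2.72594 × (-0.02) = +0.054519 = +5.4519%.

+5.452%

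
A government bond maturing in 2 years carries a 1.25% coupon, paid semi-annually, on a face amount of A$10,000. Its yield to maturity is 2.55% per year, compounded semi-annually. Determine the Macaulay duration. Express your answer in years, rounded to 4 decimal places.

1.9812 years

Periodic yield y = 0.01275. Discount each cash flow and weight by its period:
  t   CF        PV=CF/(1+0.01275)^t    t·PV
  1        62.50        61.7132        61.7132
  2        62.50        60.9362       121.8724
  3        62.50        60.1691       180.5072
  4    10,062.50     9,565.2623    38,261.0494
  Σ                  9,748.0808    38,625.1422
Price P = Σ PV = 9,748.0808.
Macaulay duration = Σ(t·PV) / P = 38,625.1422 / 9,748.0808 = 3.96233 half-year periods.
In years: 3.96233 / 2 = 1.98117 years.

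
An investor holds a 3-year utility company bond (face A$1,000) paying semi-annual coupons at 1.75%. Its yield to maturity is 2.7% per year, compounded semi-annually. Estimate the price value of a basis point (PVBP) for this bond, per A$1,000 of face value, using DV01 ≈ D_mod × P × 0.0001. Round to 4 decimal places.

A$0.2817

Periodic yield y = 0.0135.
  t   CF        PV=CF/(1+0.0135)^t    t·PV
  1         8.75         8.6334         8.6334
  2         8.75         8.5184        17.0369
  3         8.75         8.4050        25.2149
  4         8.75         8.2930        33.1721
  5         8.75         8.1826        40.9128
  6     1,008.75       930.7671     5,584.6027
  Σ                    972.7996     5,709.5729
P = 972.7996; D_Mac = 5.86922 half-year periods = 2.93461 yrs; D_mod = 2.89552 yrs.
DV01 ≈ 2.89552 × 972.7996 × 0.0001 = 0.281676.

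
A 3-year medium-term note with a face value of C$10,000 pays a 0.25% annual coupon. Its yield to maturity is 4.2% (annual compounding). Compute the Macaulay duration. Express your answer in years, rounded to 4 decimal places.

Periodic yield y = 0.042. Discount each cash flow and weight by its year:
  t   CF        PV=CF/(1+0.042)^t    t·PV
  1        25.00        23.9923        23.9923
  2        25.00        23.0253        46.0505
  3    10,025.00     8,860.9691    26,582.9074
  Σ                  8,907.9867    26,652.9503
Price P = Σ PV = 8,907.9867.
Macaulay duration = Σ(t·PV) / P = 26,652.9503 / 8,907.9867 = 2.99203 years.

2.9920 years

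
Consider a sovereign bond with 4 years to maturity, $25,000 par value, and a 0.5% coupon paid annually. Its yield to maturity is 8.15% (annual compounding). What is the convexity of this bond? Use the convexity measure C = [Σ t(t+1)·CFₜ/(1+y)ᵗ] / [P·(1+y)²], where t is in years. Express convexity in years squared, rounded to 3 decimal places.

16.899

With y = 0.0815:
  t   CF        PV=CF/(1+0.0815)^t    t·PV        t(t+1)·PV
  1       125.00       115.5802       115.5802         231.1604
  2       125.00       106.8703       213.7406         641.2217
  3       125.00        98.8167       296.4502       1,185.8007
  4    25,125.00    18,365.3824    73,461.5296     367,307.6478
  Σ                 18,686.6496    74,087.3005     369,365.8306
P = 18,686.6496.
Convexity = Σ t(t+1)·PV / [P·(1+y)²] = 369,365.8306 / (18,686.6496 × 1.169642) = 16.89944.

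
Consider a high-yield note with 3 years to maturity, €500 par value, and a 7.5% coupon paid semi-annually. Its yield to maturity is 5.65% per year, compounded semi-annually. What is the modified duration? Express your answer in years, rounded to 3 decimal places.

2.673 years

Periodic yield y = 0.02825. First find Macaulay duration:
  t   CF        PV=CF/(1+0.02825)^t    t·PV
  1        18.75        18.2349        18.2349
  2        18.75        17.7339        35.4678
  3        18.75        17.2467        51.7400
  4        18.75        16.7728        67.0913
  5        18.75        16.3120        81.5601
  6       518.75       438.9002     2,633.4013
  Σ                    525.2005     2,887.4954
P = 525.2005; Macaulay duration = 2,887.4954 / 525.2005 = 5.49789 half-year periods = 2.74895 years.
Modified duration = D_Mac / (1 + y) = 2.74895 / 1.02825 = 2.67342 years.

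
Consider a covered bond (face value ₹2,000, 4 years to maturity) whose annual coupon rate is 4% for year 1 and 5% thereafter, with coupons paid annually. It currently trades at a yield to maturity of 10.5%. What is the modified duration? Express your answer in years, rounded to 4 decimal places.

Periodic yield y = 0.105. First find Macaulay duration:
  t   CF        PV=CF/(1+0.105)^t    t·PV
  1        80.00        72.3982        72.3982
  2       100.00        81.8984       163.7968
  3       100.00        74.1162       222.3486
  4     2,100.00     1,408.5432     5,634.1729
  Σ                  1,636.9560     6,092.7166
P = 1,636.9560; Macaulay duration = 6,092.7166 / 1,636.9560 = 3.72198 years.
Modified duration = D_Mac / (1 + y) = 3.72198 / 1.105 = 3.36831 years.

3.3683 years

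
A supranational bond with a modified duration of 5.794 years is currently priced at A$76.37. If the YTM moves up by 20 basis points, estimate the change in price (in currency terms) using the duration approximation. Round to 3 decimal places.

-A$0.885

Duration approximation: ΔP/P ≈ -D_mod · Δy = -5.794 × (+0.002) = -0.011588.
ΔP ≈ 76.37 × (-0.011588) = -0.88497556.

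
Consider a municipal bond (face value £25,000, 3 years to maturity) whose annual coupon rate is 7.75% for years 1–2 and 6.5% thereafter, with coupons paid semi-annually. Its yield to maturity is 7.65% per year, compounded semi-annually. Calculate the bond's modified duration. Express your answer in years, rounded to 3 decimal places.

2.633 years

Periodic yield y = 0.03825. First find Macaulay duration:
  t   CF        PV=CF/(1+0.03825)^t    t·PV
  1       968.75       933.0604       933.0604
  2       968.75       898.6857     1,797.3714
  3       968.75       865.5774     2,596.7321
  4       968.75       833.6888     3,334.7551
  5       812.50       673.4629     3,367.3145
  6    25,812.50    20,607.1736   123,643.0418
  Σ                 24,811.6488   135,672.2753
P = 24,811.6488; Macaulay duration = 135,672.2753 / 24,811.6488 = 5.46809 half-year periods = 2.73404 years.
Modified duration = D_Mac / (1 + y) = 2.73404 / 1.03825 = 2.63332 years.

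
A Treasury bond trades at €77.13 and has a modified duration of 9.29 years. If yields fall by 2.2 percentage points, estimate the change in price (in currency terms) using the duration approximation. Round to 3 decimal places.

Duration approximation: ΔP/P ≈ -D_mod · Δy = -9.29 × (-0.022) = +0.204380.
ΔP ≈ 77.13 × (+0.204380) = +15.7638294.

+€15.764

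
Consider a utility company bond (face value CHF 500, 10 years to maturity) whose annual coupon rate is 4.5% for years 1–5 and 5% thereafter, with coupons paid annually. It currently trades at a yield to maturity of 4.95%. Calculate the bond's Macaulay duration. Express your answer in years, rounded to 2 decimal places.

8.23 years

Periodic yield y = 0.0495. Discount each cash flow and weight by its year:
  t   CF        PV=CF/(1+0.0495)^t    t·PV
  1        22.50        21.4388        21.4388
  2        22.50        20.4276        40.8552
  3        22.50        19.4641        58.3924
  4        22.50        18.5461        74.1844
  5        22.50        17.6714        88.3569
  6        25.00        18.7088       112.2526
  7        25.00        17.8264       124.7846
  8        25.00        16.9856       135.8847
  9        25.00        16.1845       145.6601
  10      525.00       323.8433     3,238.4327
  Σ                    491.0965     4,040.2424
Price P = Σ PV = 491.0965.
Macaulay duration = Σ(t·PV) / P = 4,040.2424 / 491.0965 = 8.22698 years.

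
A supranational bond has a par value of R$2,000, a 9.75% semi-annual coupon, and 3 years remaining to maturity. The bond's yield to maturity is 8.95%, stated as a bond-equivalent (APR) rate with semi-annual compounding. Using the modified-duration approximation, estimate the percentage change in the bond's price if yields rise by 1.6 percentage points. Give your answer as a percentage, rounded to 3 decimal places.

Periodic yield y = 0.04475. Modified duration first:
  t   CF        PV=CF/(1+0.04475)^t    t·PV
  1        97.50        93.3238        93.3238
  2        97.50        89.3264       178.6528
  3        97.50        85.5003       256.5008
  4        97.50        81.8380       327.3521
  5        97.50        78.3326       391.6632
  6     2,097.50     1,612.9752     9,677.8512
  Σ                  2,041.2963    10,925.3438
P = 2,041.2963; D_Mac = 5.35216 half-year periods = 2.67608 yrs; D_mod = 2.67608/(1+0.04475) = 2.56145 yrs.
ΔP/P ≈ -D_mod · Δy = -2.56145 × (+0.016) = -0.040983 = -4.0983%.

-4.098%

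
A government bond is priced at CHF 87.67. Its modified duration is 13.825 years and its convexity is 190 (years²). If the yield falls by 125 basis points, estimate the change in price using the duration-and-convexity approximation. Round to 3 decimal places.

Duration effect: -D_mod·Δy = -13.825 × (-0.0125) = +0.1728125
Convexity effect: ½·C·(Δy)² = 0.5 × 190 × (-0.0125)² = +0.01484375
ΔP/P ≈ +0.1728125 + 0.01484375 = +0.18765625
ΔP ≈ 87.67 × (+0.18765625) = +16.4518234375.

+CHF 16.452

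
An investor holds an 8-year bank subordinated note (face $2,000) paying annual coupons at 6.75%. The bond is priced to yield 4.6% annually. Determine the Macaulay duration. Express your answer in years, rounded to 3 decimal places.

6.549 years

Periodic yield y = 0.046. Discount each cash flow and weight by its year:
  t   CF        PV=CF/(1+0.046)^t    t·PV
  1       135.00       129.0631       129.0631
  2       135.00       123.3873       246.7746
  3       135.00       117.9611       353.8832
  4       135.00       112.7735       451.0940
  5       135.00       107.8140       539.0702
  6       135.00       103.0727       618.4362
  7       135.00        98.5399       689.7791
  8     2,135.00     1,489.8564    11,918.8510
  Σ                  2,282.4679    14,946.9514
Price P = Σ PV = 2,282.4679.
Macaulay duration = Σ(t·PV) / P = 14,946.9514 / 2,282.4679 = 6.54859 years.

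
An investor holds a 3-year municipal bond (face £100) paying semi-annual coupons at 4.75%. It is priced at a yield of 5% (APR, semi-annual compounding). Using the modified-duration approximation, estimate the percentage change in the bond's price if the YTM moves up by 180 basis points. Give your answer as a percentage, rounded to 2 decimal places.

-4.97%

Periodic yield y = 0.025. Modified duration first:
  t   CF        PV=CF/(1+0.025)^t    t·PV
  1        2.375         2.3171         2.3171
  2        2.375         2.2606         4.5211
  3        2.375         2.2054         6.6163
  4        2.375         2.1516         8.6065
  5        2.375         2.0992        10.4958
  6      102.375        88.2776       529.6658
  Σ                     99.3115       562.2226
P = 99.3115; D_Mac = 5.66120 half-year periods = 2.83060 yrs; D_mod = 2.83060/(1+0.025) = 2.76156 yrs.
ΔP/P ≈ -D_mod · Δy = -2.76156 × (+0.018) = -0.049708 = -4.9708%.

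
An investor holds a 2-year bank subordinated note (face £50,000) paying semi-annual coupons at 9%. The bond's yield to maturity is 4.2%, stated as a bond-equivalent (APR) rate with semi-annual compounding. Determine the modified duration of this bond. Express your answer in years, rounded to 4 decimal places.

1.8418 years

Periodic yield y = 0.021. First find Macaulay duration:
  t   CF        PV=CF/(1+0.021)^t    t·PV
  1     2,250.00     2,203.7218     2,203.7218
  2     2,250.00     2,158.3955     4,316.7911
  3     2,250.00     2,114.0015     6,342.0045
  4    52,250.00    48,082.0888   192,328.3553
  Σ                 54,558.2077   205,190.8727
P = 54,558.2077; Macaulay duration = 205,190.8727 / 54,558.2077 = 3.76095 half-year periods = 1.88048 years.
Modified duration = D_Mac / (1 + y) = 1.88048 / 1.021 = 1.84180 years.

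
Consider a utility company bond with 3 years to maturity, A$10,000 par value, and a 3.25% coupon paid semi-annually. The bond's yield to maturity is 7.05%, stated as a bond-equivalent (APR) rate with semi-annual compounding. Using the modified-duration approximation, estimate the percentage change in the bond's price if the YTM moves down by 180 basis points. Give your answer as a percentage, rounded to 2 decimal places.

Periodic yield y = 0.03525. Modified duration first:
  t   CF        PV=CF/(1+0.03525)^t    t·PV
  1       162.50       156.9669       156.9669
  2       162.50       151.6222       303.2445
  3       162.50       146.4595       439.3786
  4       162.50       141.4726       565.8905
  5       162.50       136.6555       683.2776
  6    10,162.50     8,255.2290    49,531.3738
  Σ                  8,988.4058    51,680.1319
P = 8,988.4058; D_Mac = 5.74964 half-year periods = 2.87482 yrs; D_mod = 2.87482/(1+0.03525) = 2.77693 yrs.
ΔP/P ≈ -D_mod · Δy = -2.77693 × (-0.018) = +0.049985 = +4.9985%.

+5.00%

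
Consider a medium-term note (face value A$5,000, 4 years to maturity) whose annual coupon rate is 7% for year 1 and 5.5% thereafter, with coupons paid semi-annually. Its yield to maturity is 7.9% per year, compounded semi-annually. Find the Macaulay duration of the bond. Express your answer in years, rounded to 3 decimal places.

Periodic yield y = 0.0395. Discount each cash flow and weight by its period:
  t   CF        PV=CF/(1+0.0395)^t    t·PV
  1       175.00       168.3502       168.3502
  2       175.00       161.9530       323.9060
  3       137.50       122.4135       367.2404
  4       137.50       117.7619       471.0475
  5       137.50       113.2870       566.4352
  6       137.50       108.9822       653.8934
  7       137.50       104.8410       733.8871
  8     5,137.50     3,768.3904    30,147.1230
  Σ                  4,665.9792    33,431.8829
Price P = Σ PV = 4,665.9792.
Macaulay duration = Σ(t·PV) / P = 33,431.8829 / 4,665.9792 = 7.16503 half-year periods.
In years: 7.16503 / 2 = 3.58252 years.

3.583 years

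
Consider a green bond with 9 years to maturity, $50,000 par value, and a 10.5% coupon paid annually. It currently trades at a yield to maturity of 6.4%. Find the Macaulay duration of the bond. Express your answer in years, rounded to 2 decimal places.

6.57 years

Periodic yield y = 0.064. Discount each cash flow and weight by its year:
  t   CF        PV=CF/(1+0.064)^t    t·PV
  1     5,250.00     4,934.2105     4,934.2105
  2     5,250.00     4,637.4159     9,274.8318
  3     5,250.00     4,358.4736    13,075.4208
  4     5,250.00     4,096.3098    16,385.2391
  5     5,250.00     3,849.9152    19,249.5760
  6     5,250.00     3,618.3414    21,710.0481
  7     5,250.00     3,400.6968    23,804.8773
  8     5,250.00     3,196.1436    25,569.1486
  9    55,250.00    31,612.4118   284,511.7062
  Σ                 63,703.9185   418,515.0585
Price P = Σ PV = 63,703.9185.
Macaulay duration = Σ(t·PV) / P = 418,515.0585 / 63,703.9185 = 6.56969 years.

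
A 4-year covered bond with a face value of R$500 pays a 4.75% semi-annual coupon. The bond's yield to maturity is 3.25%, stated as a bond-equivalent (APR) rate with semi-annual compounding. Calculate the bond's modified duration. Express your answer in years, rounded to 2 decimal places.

3.64 years

Periodic yield y = 0.01625. First find Macaulay duration:
  t   CF        PV=CF/(1+0.01625)^t    t·PV
  1       11.875        11.6851        11.6851
  2       11.875        11.4983        22.9965
  3       11.875        11.3144        33.9432
  4       11.875        11.1335        44.5340
  5       11.875        10.9555        54.7773
  6       11.875        10.7803        64.6817
  7       11.875        10.6079        74.2553
  8      511.875       449.9450     3,599.5602
  Σ                    527.9200     3,906.4334
P = 527.9200; Macaulay duration = 3,906.4334 / 527.9200 = 7.39967 half-year periods = 3.69983 years.
Modified duration = D_Mac / (1 + y) = 3.69983 / 1.01625 = 3.64067 years.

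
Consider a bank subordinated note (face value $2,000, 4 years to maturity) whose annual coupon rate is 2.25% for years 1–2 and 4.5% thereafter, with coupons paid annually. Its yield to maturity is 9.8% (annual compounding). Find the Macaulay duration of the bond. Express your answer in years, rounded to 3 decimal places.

3.832 years

Periodic yield y = 0.098. Discount each cash flow and weight by its year:
  t   CF        PV=CF/(1+0.098)^t    t·PV
  1        45.00        40.9836        40.9836
  2        45.00        37.3257        74.6514
  3        90.00        67.9885       203.9655
  4     2,090.00     1,437.9273     5,751.7092
  Σ                  1,584.2251     6,071.3097
Price P = Σ PV = 1,584.2251.
Macaulay duration = Σ(t·PV) / P = 6,071.3097 / 1,584.2251 = 3.83235 years.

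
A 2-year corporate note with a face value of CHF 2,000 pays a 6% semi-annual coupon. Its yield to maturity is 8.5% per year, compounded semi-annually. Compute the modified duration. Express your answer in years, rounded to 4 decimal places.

Periodic yield y = 0.0425. First find Macaulay duration:
  t   CF        PV=CF/(1+0.0425)^t    t·PV
  1        60.00        57.5540        57.5540
  2        60.00        55.2076       110.4153
  3        60.00        52.9570       158.8709
  4     2,060.00     1,744.0662     6,976.2648
  Σ                  1,909.7848     7,303.1049
P = 1,909.7848; Macaulay duration = 7,303.1049 / 1,909.7848 = 3.82405 half-year periods = 1.91202 years.
Modified duration = D_Mac / (1 + y) = 1.91202 / 1.0425 = 1.83407 years.

1.8341 years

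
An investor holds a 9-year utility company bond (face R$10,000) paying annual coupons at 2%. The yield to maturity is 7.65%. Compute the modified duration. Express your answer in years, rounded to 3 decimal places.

Periodic yield y = 0.0765. First find Macaulay duration:
  t   CF        PV=CF/(1+0.0765)^t    t·PV
  1       200.00       185.7873       185.7873
  2       200.00       172.5846       345.1691
  3       200.00       160.3201       480.9602
  4       200.00       148.9271       595.7086
  5       200.00       138.3438       691.7192
  6       200.00       128.5126       771.0757
  7       200.00       119.3801       835.6604
  8       200.00       110.8965       887.1718
  9    10,200.00     5,253.8040    47,284.2357
  Σ                  6,418.5560    52,077.4879
P = 6,418.5560; Macaulay duration = 52,077.4879 / 6,418.5560 = 8.11358 years.
Modified duration = D_Mac / (1 + y) = 8.11358 / 1.0765 = 7.53700 years.

7.537 years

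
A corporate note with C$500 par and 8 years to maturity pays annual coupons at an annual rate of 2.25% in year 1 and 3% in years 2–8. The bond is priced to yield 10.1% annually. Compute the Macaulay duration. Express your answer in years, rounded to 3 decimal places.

7.042 years

Periodic yield y = 0.101. Discount each cash flow and weight by its year:
  t   CF        PV=CF/(1+0.101)^t    t·PV
  1        11.25        10.2180        10.2180
  2        15.00        12.3742        24.7484
  3        15.00        11.2390        33.7171
  4        15.00        10.2080        40.8321
  5        15.00         9.2716        46.3580
  6        15.00         8.4211        50.5264
  7        15.00         7.6486        53.5400
  8       515.00       238.5111     1,908.0892
  Σ                    307.8916     2,168.0292
Price P = Σ PV = 307.8916.
Macaulay duration = Σ(t·PV) / P = 2,168.0292 / 307.8916 = 7.04153 years.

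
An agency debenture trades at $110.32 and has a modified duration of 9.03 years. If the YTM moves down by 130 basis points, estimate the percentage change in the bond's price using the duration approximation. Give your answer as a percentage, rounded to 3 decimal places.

+11.739%

Duration approximation: ΔP/P ≈ -D_mod · Δy = -9.03 × (-0.013) = +0.117390.
As a percentage: +11.7390%.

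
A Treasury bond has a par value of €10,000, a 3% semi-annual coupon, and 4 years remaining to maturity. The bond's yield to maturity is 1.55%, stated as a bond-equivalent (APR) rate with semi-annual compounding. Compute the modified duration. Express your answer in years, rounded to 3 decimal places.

Periodic yield y = 0.00775. First find Macaulay duration:
  t   CF        PV=CF/(1+0.00775)^t    t·PV
  1       150.00       148.8464       148.8464
  2       150.00       147.7018       295.4035
  3       150.00       146.5659       439.6976
  4       150.00       145.4387       581.7549
  5       150.00       144.3202       721.6012
  6       150.00       143.2104       859.2621
  7       150.00       142.1090       994.7631
  8    10,150.00     9,542.0917    76,336.7339
  Σ                 10,560.2841    80,378.0627
P = 10,560.2841; Macaulay duration = 80,378.0627 / 10,560.2841 = 7.61135 half-year periods = 3.80568 years.
Modified duration = D_Mac / (1 + y) = 3.80568 / 1.00775 = 3.77641 years.

3.776 years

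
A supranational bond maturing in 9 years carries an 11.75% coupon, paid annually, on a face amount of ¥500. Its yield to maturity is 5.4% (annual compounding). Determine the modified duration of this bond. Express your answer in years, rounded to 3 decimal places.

Periodic yield y = 0.054. First find Macaulay duration:
  t   CF        PV=CF/(1+0.054)^t    t·PV
  1        58.75        55.7400        55.7400
  2        58.75        52.8843       105.7686
  3        58.75        50.1748       150.5245
  4        58.75        47.6042       190.4169
  5        58.75        45.1653       225.8265
  6        58.75        42.8513       257.1079
  7        58.75        40.6559       284.5913
  8        58.75        38.5730       308.5837
  9       558.75       348.0583     3,132.5250
  Σ                    721.7072     4,711.0844
P = 721.7072; Macaulay duration = 4,711.0844 / 721.7072 = 6.52769 years.
Modified duration = D_Mac / (1 + y) = 6.52769 / 1.054 = 6.19326 years.

6.193 years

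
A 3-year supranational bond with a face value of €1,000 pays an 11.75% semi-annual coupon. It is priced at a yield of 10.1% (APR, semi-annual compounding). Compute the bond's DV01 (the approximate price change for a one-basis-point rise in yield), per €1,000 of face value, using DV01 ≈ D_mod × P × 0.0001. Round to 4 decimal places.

Periodic yield y = 0.0505.
  t   CF        PV=CF/(1+0.0505)^t    t·PV
  1        58.75        55.9257        55.9257
  2        58.75        53.2373       106.4745
  3        58.75        50.6780       152.0341
  4        58.75        48.2418       192.9673
  5        58.75        45.9227       229.6136
  6     1,058.75       787.8020     4,726.8120
  Σ                  1,041.8076     5,463.8273
P = 1,041.8076; D_Mac = 5.24456 half-year periods = 2.62228 yrs; D_mod = 2.49622 yrs.
DV01 ≈ 2.49622 × 1,041.8076 × 0.0001 = 0.260058.

€0.2601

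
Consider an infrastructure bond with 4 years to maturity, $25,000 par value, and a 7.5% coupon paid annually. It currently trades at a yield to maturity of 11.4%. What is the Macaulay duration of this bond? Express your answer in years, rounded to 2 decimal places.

3.57 years

Periodic yield y = 0.114. Discount each cash flow and weight by its year:
  t   CF        PV=CF/(1+0.114)^t    t·PV
  1     1,875.00     1,683.1239     1,683.1239
  2     1,875.00     1,510.8832     3,021.7664
  3     1,875.00     1,356.2686     4,068.8057
  4    26,875.00    17,450.4933    69,801.9734
  Σ                 22,000.7690    78,575.6694
Price P = Σ PV = 22,000.7690.
Macaulay duration = Σ(t·PV) / P = 78,575.6694 / 22,000.7690 = 3.57150 years.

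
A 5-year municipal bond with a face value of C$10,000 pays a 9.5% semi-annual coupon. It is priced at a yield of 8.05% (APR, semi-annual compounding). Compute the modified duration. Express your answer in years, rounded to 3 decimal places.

3.964 years

Periodic yield y = 0.04025. First find Macaulay duration:
  t   CF        PV=CF/(1+0.04025)^t    t·PV
  1       475.00       456.6210       456.6210
  2       475.00       438.9531       877.9063
  3       475.00       421.9689     1,265.9067
  4       475.00       405.6418     1,622.5672
  5       475.00       389.9465     1,949.7323
  6       475.00       374.8584     2,249.1505
  7       475.00       360.3542     2,522.4791
  8       475.00       346.4111     2,771.2889
  9       475.00       333.0076     2,997.0680
  10   10,475.00     7,059.5462    70,595.4624
  Σ                 10,587.3088    87,308.1824
P = 10,587.3088; Macaulay duration = 87,308.1824 / 10,587.3088 = 8.24649 half-year periods = 4.12325 years.
Modified duration = D_Mac / (1 + y) = 4.12325 / 1.04025 = 3.96371 years.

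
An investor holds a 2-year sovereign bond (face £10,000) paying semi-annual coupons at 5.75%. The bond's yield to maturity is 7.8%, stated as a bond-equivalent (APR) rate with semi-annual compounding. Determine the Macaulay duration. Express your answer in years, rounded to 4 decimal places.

Periodic yield y = 0.039. Discount each cash flow and weight by its period:
  t   CF        PV=CF/(1+0.039)^t    t·PV
  1       287.50       276.7084       276.7084
  2       287.50       266.3218       532.6436
  3       287.50       256.3251       768.9754
  4    10,287.50     8,827.7019    35,310.8075
  Σ                  9,627.0572    36,889.1349
Price P = Σ PV = 9,627.0572.
Macaulay duration = Σ(t·PV) / P = 36,889.1349 / 9,627.0572 = 3.83182 half-year periods.
In years: 3.83182 / 2 = 1.91591 years.

1.9159 years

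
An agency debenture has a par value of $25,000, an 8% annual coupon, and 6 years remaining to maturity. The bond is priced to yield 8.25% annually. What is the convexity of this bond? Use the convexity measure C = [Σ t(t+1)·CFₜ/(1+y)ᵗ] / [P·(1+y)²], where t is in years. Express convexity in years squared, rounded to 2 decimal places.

27.87

With y = 0.0825:
  t   CF        PV=CF/(1+0.0825)^t    t·PV        t(t+1)·PV
  1     2,000.00     1,847.5751     1,847.5751       3,695.1501
  2     2,000.00     1,706.7668     3,413.5336      10,240.6008
  3     2,000.00     1,576.6899     4,730.0696      18,920.2786
  4     2,000.00     1,456.5264     5,826.1058      29,130.5290
  5     2,000.00     1,345.5210     6,727.6048      40,365.6291
  6    27,000.00    16,780.1691   100,681.0148     704,767.1037
  Σ                 24,713.2483   123,225.9038     807,119.2913
P = 24,713.2483.
Convexity = Σ t(t+1)·PV / [P·(1+y)²] = 807,119.2913 / (24,713.2483 × 1.171806) = 27.87097.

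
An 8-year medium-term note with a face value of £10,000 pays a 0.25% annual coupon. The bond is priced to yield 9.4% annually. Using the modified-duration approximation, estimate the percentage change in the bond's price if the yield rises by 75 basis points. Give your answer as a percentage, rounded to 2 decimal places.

-5.41%

Periodic yield y = 0.094. Modified duration first:
  t   CF        PV=CF/(1+0.094)^t    t·PV
  1        25.00        22.8519        22.8519
  2        25.00        20.8884        41.7768
  3        25.00        19.0936        57.2808
  4        25.00        17.4530        69.8121
  5        25.00        15.9534        79.7670
  6        25.00        14.5826        87.4958
  7        25.00        13.3297        93.3076
  8    10,025.00     4,885.9139    39,087.3108
  Σ                  5,010.0665    39,539.6029
P = 5,010.0665; D_Mac = 7.89203 yrs; D_mod = 7.89203/(1+0.094) = 7.21392 yrs.
ΔP/P ≈ -D_mod · Δy = -7.21392 × (+0.0075) = -0.054104 = -5.4104%.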